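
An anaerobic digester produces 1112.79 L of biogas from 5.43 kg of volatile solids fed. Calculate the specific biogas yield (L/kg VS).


Y = V / VS
= 1112.79 / 5.43
= 204.9337 L/kg VS

204.9337 L/kg VS


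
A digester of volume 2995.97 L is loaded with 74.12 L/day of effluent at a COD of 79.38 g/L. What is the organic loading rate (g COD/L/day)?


OLR = Q * S / V
= 74.12 * 79.38 / 2995.97
= 1.9639 g/L/day

1.9639 g/L/day


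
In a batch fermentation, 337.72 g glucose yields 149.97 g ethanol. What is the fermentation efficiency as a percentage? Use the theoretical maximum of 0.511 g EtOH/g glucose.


Fermentation efficiency = (actual / (0.511 * glucose)) * 100
= (149.97 / (0.511 * 337.72)) * 100
= 86.9014%

86.9014%


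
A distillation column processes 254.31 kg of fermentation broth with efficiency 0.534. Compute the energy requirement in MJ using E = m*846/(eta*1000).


E = m * 846 / (eta * 1000)
= 254.31 * 846 / (0.534 * 1000)
= 402.8956 MJ

402.8956 MJ


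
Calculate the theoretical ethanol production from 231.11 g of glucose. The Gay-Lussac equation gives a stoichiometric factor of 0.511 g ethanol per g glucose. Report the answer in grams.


Theoretical ethanol yield: m_EtOH = 0.511 * m_glucose
m_EtOH = 0.511 * 231.11 = 118.0972 g

118.0972 g


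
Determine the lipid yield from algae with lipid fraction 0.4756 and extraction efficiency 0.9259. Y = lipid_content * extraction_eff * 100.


Y = lipid_content * extraction_eff * 100
= 0.4756 * 0.9259 * 100
= 44.0358%

44.0358%


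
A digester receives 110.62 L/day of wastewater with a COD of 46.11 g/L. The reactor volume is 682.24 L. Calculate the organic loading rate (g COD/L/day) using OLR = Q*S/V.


OLR = Q * S / V
= 110.62 * 46.11 / 682.24
= 7.4764 g/L/day

7.4764 g/L/day


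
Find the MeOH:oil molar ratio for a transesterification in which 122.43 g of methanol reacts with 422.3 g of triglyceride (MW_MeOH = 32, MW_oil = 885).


Molar ratio = n_MeOH / n_oil = (MeOH/32) / (oil/885) = (MeOH * 885) / (32 * oil)
= (122.43 * 885) / (32 * 422.3)
= 8.0179

8.0179


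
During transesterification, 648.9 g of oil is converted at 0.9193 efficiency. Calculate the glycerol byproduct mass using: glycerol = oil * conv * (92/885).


glycerol = oil * conv * (92/885)
= 648.9 * 0.9193 * 92 / 885
= 62.0126 g

62.0126 g


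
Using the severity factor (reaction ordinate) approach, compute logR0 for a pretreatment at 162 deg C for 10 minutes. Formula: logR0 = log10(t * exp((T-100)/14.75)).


logR0 = log10(t * exp((T - 100) / 14.75))
= log10(10 * exp((162 - 100) / 14.75))
= 2.8255

2.8255


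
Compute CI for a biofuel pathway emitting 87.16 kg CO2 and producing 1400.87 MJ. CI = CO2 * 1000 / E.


CI = CO2 * 1000 / E
= 87.16 * 1000 / 1400.87
= 62.2185 g CO2/MJ

62.2185 g CO2/MJ


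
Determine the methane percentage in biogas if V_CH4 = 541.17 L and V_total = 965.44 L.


CH4% = V_CH4 / V_total * 100
= 541.17 / 965.44 * 100
= 56.0542%

56.0542%


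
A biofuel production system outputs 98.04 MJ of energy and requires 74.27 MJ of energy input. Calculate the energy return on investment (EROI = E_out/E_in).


EROI = E_out / E_in
= 98.04 / 74.27
= 1.3200

1.3200


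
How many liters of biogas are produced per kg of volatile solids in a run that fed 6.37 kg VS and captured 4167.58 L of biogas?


Y = V / VS
= 4167.58 / 6.37
= 654.2512 L/kg VS

654.2512 L/kg VS


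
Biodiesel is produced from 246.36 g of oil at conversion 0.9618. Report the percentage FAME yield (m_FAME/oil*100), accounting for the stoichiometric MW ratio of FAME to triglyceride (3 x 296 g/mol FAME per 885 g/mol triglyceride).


m_FAME = oil * conv * (3 * 296 / 885) = oil * conv * (888/885)
= 246.36 * 0.9618 * 888 / 885
= 237.7523 g
Y = m_FAME / oil * 100 = conv * (888/885) * 100
= 0.9618 * 888 / 885 * 100
= 96.51%

96.51%


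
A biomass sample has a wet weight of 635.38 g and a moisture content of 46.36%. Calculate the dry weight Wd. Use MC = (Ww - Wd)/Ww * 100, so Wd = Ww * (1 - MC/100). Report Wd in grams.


Wd = Ww * (1 - MC/100)
= 635.38 * (1 - 46.36/100)
= 340.8178 g

340.8178 g


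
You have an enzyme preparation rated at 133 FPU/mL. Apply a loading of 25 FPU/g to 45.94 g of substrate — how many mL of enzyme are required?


V = dosage * m_sub / activity
V = 25 * 45.94 / 133
V = 8.6353 mL

8.6353 mL


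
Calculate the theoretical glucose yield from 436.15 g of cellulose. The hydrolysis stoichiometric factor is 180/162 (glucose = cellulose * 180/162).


glucose = cellulose * 180/162
= 436.15 * 180/162
= 484.6111 g

484.6111 g


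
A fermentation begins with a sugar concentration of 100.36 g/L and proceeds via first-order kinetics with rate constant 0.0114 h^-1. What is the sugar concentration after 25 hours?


S = S0 * exp(-k * t)
S = 100.36 * exp(-0.0114 * 25)
S = 75.4722 g/L

75.4722 g/L


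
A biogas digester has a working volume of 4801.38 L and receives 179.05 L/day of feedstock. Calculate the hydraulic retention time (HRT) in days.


HRT = V / Q
= 4801.38 / 179.05
= 26.8159 days

26.8159 days


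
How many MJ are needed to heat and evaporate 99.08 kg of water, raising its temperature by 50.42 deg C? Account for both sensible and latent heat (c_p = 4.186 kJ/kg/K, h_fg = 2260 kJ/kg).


E = m_water * (4.186 * dT + 2260) / 1000
= 99.08 * (4.186 * 50.42 + 2260) / 1000
= 244.8324 MJ

244.8324 MJ


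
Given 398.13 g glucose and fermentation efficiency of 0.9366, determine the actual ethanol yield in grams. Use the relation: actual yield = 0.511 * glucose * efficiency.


Actual ethanol: m = 0.511 * 398.13 * 0.9366
m = 190.5461 g

190.5461 g


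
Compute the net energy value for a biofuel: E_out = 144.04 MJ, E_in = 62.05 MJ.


NEV = E_out - E_in
= 144.04 - 62.05
= 81.9900 MJ

81.9900 MJ


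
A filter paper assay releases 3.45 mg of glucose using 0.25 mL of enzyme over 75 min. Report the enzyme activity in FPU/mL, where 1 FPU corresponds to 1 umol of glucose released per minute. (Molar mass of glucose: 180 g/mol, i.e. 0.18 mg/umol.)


Activity = glucose_mg / (0.18 mg/umol * V_mL * t_min)
= 3.45 / (0.18 * 0.25 * 75)
= 1.0222 FPU/mL

1.0222 FPU/mL


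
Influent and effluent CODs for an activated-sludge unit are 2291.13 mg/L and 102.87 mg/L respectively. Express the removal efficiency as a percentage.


eta = (COD_in - COD_out) / COD_in * 100
= (2291.13 - 102.87) / 2291.13 * 100
= 95.5101%

95.5101%


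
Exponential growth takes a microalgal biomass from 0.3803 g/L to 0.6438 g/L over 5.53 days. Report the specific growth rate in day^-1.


mu = ln(X2/X1) / dt
= ln(0.6438/0.3803) / 5.53
= 0.0952 per day

0.0952 per day


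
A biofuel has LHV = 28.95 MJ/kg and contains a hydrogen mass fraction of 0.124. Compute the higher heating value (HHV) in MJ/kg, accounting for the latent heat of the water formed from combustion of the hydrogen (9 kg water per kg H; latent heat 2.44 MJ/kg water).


HHV = LHV + H_frac * 9 * 2.44
= 28.95 + 0.124 * 9 * 2.44
= 31.6730 MJ/kg

31.6730 MJ/kg


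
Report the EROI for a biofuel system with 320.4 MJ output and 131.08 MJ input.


EROI = E_out / E_in
= 320.4 / 131.08
= 2.4443

2.4443


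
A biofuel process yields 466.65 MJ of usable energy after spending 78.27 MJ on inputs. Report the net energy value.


NEV = E_out - E_in
= 466.65 - 78.27
= 388.3800 MJ

388.3800 MJ


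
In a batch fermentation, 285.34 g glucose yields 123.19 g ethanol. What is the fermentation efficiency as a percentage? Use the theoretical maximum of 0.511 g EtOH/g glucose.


Fermentation efficiency = (actual / (0.511 * glucose)) * 100
= (123.19 / (0.511 * 285.34)) * 100
= 84.4874%

84.4874%


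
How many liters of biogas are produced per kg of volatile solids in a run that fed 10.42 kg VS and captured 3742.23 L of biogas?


Y = V / VS
= 3742.23 / 10.42
= 359.1392 L/kg VS

359.1392 L/kg VS


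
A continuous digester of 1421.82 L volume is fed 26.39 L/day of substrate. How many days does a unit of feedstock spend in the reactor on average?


HRT = V / Q
= 1421.82 / 26.39
= 53.8772 days

53.8772 days


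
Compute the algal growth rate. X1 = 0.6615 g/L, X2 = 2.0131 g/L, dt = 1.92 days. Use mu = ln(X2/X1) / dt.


mu = ln(X2/X1) / dt
= ln(2.0131/0.6615) / 1.92
= 0.5796 per day

0.5796 per day


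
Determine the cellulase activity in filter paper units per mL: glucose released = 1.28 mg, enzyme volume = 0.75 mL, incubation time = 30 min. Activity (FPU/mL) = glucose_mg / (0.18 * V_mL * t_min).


Activity = glucose_mg / (0.18 mg/umol * V_mL * t_min)
= 1.28 / (0.18 * 0.75 * 30)
= 0.3160 FPU/mL

0.3160 FPU/mL


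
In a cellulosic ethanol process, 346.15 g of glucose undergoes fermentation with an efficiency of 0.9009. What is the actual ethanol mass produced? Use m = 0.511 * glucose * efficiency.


Actual ethanol: m = 0.511 * 346.15 * 0.9009
m = 159.3536 g

159.3536 g


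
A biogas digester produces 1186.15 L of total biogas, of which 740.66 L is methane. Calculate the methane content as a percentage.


CH4% = V_CH4 / V_total * 100
= 740.66 / 1186.15 * 100
= 62.4424%

62.4424%


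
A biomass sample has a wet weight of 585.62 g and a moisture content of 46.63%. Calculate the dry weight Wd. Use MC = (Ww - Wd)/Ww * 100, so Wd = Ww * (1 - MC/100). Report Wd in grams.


Wd = Ww * (1 - MC/100)
= 585.62 * (1 - 46.63/100)
= 312.5454 g

312.5454 g


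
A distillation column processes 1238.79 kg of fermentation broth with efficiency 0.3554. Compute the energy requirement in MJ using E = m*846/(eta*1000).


E = m * 846 / (eta * 1000)
= 1238.79 * 846 / (0.3554 * 1000)
= 2948.8361 MJ

2948.8361 MJ


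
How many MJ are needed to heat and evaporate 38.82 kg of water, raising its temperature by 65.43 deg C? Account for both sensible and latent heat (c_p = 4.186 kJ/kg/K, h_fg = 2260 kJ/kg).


E = m_water * (4.186 * dT + 2260) / 1000
= 38.82 * (4.186 * 65.43 + 2260) / 1000
= 98.3656 MJ

98.3656 MJ


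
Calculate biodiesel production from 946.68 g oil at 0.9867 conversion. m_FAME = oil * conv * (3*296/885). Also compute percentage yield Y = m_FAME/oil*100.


m_FAME = oil * conv * (3 * 296 / 885) = oil * conv * (888/885)
= 946.68 * 0.9867 * 888 / 885
= 937.2556 g
Y = m_FAME / oil * 100 = conv * (888/885) * 100
= 0.9867 * 888 / 885 * 100
= 99.00%

937.2556 g FAME; Y = 99.00%


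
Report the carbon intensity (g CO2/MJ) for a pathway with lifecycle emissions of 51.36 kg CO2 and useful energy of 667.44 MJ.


CI = CO2 * 1000 / E
= 51.36 * 1000 / 667.44
= 76.9507 g CO2/MJ

76.9507 g CO2/MJ


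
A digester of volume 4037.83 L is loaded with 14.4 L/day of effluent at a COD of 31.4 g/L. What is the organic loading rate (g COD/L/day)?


OLR = Q * S / V
= 14.4 * 31.4 / 4037.83
= 0.1120 g/L/day

0.1120 g/L/day


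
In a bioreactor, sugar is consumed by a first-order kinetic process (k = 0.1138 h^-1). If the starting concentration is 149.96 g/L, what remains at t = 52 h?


S = S0 * exp(-k * t)
S = 149.96 * exp(-0.1138 * 52)
S = 0.4036 g/L

0.4036 g/L


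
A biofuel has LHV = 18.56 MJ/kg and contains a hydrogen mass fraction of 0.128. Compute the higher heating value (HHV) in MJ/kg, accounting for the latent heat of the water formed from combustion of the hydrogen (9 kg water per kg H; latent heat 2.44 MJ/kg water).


HHV = LHV + H_frac * 9 * 2.44
= 18.56 + 0.128 * 9 * 2.44
= 21.3709 MJ/kg

21.3709 MJ/kg


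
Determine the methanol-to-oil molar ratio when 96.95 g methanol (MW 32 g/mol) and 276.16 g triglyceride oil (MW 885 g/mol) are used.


Molar ratio = n_MeOH / n_oil = (MeOH/32) / (oil/885) = (MeOH * 885) / (32 * oil)
= (96.95 * 885) / (32 * 276.16)
= 9.7091

9.7091


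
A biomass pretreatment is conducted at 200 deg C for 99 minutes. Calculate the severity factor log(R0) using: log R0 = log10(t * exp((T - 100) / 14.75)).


logR0 = log10(t * exp((T - 100) / 14.75))
= log10(99 * exp((200 - 100) / 14.75))
= 4.9400

4.9400


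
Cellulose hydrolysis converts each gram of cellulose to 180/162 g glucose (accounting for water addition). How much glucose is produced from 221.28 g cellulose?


glucose = cellulose * 180/162
= 221.28 * 180/162
= 245.8667 g

245.8667 g


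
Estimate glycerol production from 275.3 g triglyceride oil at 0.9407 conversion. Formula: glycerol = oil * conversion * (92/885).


glycerol = oil * conv * (92/885)
= 275.3 * 0.9407 * 92 / 885
= 26.9217 g

26.9217 g


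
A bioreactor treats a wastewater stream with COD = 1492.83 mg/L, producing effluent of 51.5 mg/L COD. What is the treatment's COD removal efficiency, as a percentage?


eta = (COD_in - COD_out) / COD_in * 100
= (1492.83 - 51.5) / 1492.83 * 100
= 96.5502%

96.5502%


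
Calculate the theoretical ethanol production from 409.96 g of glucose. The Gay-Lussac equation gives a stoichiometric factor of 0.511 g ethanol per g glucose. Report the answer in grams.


Theoretical ethanol yield: m_EtOH = 0.511 * m_glucose
m_EtOH = 0.511 * 409.96 = 209.4896 g

209.4896 g


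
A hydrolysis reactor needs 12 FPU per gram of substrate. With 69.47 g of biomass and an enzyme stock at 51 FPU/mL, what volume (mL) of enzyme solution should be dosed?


V = dosage * m_sub / activity
V = 12 * 69.47 / 51
V = 16.3459 mL

16.3459 mL


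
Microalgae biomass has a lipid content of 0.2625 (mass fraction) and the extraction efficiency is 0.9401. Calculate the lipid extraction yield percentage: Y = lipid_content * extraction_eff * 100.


Y = lipid_content * extraction_eff * 100
= 0.2625 * 0.9401 * 100
= 24.6776%

24.6776%


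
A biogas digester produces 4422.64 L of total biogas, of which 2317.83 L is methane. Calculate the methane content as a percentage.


CH4% = V_CH4 / V_total * 100
= 2317.83 / 4422.64 * 100
= 52.4083%

52.4083%


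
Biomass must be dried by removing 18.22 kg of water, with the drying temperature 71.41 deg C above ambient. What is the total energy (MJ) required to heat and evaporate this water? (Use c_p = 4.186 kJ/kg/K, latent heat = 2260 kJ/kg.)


E = m_water * (4.186 * dT + 2260) / 1000
= 18.22 * (4.186 * 71.41 + 2260) / 1000
= 46.6236 MJ

46.6236 MJ


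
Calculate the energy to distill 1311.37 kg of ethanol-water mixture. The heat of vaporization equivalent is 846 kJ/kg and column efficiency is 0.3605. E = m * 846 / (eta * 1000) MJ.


E = m * 846 / (eta * 1000)
= 1311.37 * 846 / (0.3605 * 1000)
= 3077.4453 MJ

3077.4453 MJ


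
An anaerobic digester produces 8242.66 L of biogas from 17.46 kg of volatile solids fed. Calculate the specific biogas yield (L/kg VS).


Y = V / VS
= 8242.66 / 17.46
= 472.0882 L/kg VS

472.0882 L/kg VS


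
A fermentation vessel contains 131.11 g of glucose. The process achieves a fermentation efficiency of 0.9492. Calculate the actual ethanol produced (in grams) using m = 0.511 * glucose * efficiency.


Actual ethanol: m = 0.511 * 131.11 * 0.9492
m = 63.5938 g

63.5938 g


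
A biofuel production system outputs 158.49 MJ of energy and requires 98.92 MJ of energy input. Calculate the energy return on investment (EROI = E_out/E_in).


EROI = E_out / E_in
= 158.49 / 98.92
= 1.6022

1.6022


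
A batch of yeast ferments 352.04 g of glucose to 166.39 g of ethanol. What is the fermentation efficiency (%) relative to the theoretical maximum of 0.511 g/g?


Fermentation efficiency = (actual / (0.511 * glucose)) * 100
= (166.39 / (0.511 * 352.04)) * 100
= 92.4942%

92.4942%


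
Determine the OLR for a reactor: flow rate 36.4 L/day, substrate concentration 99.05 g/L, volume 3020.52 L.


OLR = Q * S / V
= 36.4 * 99.05 / 3020.52
= 1.1936 g/L/day

1.1936 g/L/day


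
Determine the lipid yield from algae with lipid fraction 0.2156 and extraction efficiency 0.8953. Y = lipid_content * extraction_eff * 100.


Y = lipid_content * extraction_eff * 100
= 0.2156 * 0.8953 * 100
= 19.3027%

19.3027%


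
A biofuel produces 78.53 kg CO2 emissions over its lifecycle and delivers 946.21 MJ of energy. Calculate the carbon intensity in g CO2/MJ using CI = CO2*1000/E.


CI = CO2 * 1000 / E
= 78.53 * 1000 / 946.21
= 82.9943 g CO2/MJ

82.9943 g CO2/MJ


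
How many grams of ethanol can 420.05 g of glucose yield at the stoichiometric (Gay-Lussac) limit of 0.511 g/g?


Theoretical ethanol yield: m_EtOH = 0.511 * m_glucose
m_EtOH = 0.511 * 420.05 = 214.6456 g

214.6456 g


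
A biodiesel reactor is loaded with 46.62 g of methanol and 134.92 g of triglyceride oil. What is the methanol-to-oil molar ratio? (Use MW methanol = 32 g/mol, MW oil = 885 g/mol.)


Molar ratio = n_MeOH / n_oil = (MeOH/32) / (oil/885) = (MeOH * 885) / (32 * oil)
= (46.62 * 885) / (32 * 134.92)
= 9.5563

9.5563


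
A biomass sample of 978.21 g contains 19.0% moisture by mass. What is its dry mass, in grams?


Wd = Ww * (1 - MC/100)
= 978.21 * (1 - 19.0/100)
= 792.3501 g

792.3501 g


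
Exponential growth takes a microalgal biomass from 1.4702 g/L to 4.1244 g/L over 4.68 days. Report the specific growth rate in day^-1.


mu = ln(X2/X1) / dt
= ln(4.1244/1.4702) / 4.68
= 0.2204 per day

0.2204 per day


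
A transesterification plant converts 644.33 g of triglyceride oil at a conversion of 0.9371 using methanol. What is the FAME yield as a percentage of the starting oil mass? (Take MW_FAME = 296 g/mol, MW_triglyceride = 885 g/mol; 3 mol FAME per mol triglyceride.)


m_FAME = oil * conv * (3 * 296 / 885) = oil * conv * (888/885)
= 644.33 * 0.9371 * 888 / 885
= 605.8484 g
Y = m_FAME / oil * 100 = conv * (888/885) * 100
= 0.9371 * 888 / 885 * 100
= 94.03%

94.03%


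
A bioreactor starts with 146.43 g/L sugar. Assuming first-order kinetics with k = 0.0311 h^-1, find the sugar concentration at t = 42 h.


S = S0 * exp(-k * t)
S = 146.43 * exp(-0.0311 * 42)
S = 39.6602 g/L

39.6602 g/L


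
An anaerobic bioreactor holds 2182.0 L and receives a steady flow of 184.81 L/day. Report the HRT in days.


HRT = V / Q
= 2182.0 / 184.81
= 11.8067 days

11.8067 days


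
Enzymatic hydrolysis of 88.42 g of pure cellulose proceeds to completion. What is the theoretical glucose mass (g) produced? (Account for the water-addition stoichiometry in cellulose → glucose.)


glucose = cellulose * 180/162
= 88.42 * 180/162
= 98.2444 g

98.2444 g


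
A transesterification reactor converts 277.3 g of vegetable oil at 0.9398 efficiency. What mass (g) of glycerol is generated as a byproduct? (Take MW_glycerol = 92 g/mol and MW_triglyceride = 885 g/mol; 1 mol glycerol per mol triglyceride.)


glycerol = oil * conv * (92/885)
= 277.3 * 0.9398 * 92 / 885
= 27.0913 g

27.0913 g


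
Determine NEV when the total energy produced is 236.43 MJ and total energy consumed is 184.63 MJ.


NEV = E_out - E_in
= 236.43 - 184.63
= 51.8000 MJ

51.8000 MJ


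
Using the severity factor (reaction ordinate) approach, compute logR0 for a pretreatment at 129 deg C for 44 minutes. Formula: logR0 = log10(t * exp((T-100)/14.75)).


logR0 = log10(t * exp((T - 100) / 14.75))
= log10(44 * exp((129 - 100) / 14.75))
= 2.4973

2.4973


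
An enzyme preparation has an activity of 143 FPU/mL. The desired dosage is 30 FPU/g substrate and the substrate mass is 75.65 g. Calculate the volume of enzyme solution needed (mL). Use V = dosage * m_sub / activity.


V = dosage * m_sub / activity
V = 30 * 75.65 / 143
V = 15.8706 mL

15.8706 mL


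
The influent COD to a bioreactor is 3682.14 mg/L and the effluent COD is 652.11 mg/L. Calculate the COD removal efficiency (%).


eta = (COD_in - COD_out) / COD_in * 100
= (3682.14 - 652.11) / 3682.14 * 100
= 82.2899%

82.2899%


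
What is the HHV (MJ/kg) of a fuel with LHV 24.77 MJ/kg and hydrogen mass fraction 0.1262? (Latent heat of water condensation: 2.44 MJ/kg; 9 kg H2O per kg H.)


HHV = LHV + H_frac * 9 * 2.44
= 24.77 + 0.1262 * 9 * 2.44
= 27.5414 MJ/kg

27.5414 MJ/kg


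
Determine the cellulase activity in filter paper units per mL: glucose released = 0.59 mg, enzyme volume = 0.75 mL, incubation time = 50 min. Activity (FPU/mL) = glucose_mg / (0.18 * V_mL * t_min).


Activity = glucose_mg / (0.18 mg/umol * V_mL * t_min)
= 0.59 / (0.18 * 0.75 * 50)
= 0.0874 FPU/mL

0.0874 FPU/mL


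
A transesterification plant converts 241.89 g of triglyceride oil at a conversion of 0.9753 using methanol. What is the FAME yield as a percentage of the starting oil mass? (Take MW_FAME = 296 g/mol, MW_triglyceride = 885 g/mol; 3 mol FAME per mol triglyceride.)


m_FAME = oil * conv * (3 * 296 / 885) = oil * conv * (888/885)
= 241.89 * 0.9753 * 888 / 885
= 236.7150 g
Y = m_FAME / oil * 100 = conv * (888/885) * 100
= 0.9753 * 888 / 885 * 100
= 97.86%

97.86%


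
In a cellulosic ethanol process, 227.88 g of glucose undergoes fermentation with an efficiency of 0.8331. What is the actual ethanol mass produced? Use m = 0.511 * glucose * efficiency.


Actual ethanol: m = 0.511 * 227.88 * 0.8331
m = 97.0117 g

97.0117 g


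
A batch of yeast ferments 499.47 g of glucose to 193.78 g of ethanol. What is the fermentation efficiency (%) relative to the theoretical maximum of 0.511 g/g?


Fermentation efficiency = (actual / (0.511 * glucose)) * 100
= (193.78 / (0.511 * 499.47)) * 100
= 75.9239%

75.9239%


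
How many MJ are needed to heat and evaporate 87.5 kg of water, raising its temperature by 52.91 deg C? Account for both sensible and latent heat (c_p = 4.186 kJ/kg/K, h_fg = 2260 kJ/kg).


E = m_water * (4.186 * dT + 2260) / 1000
= 87.5 * (4.186 * 52.91 + 2260) / 1000
= 217.1296 MJ

217.1296 MJ


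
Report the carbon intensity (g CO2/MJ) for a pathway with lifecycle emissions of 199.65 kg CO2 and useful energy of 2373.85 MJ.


CI = CO2 * 1000 / E
= 199.65 * 1000 / 2373.85
= 84.1039 g CO2/MJ

84.1039 g CO2/MJ


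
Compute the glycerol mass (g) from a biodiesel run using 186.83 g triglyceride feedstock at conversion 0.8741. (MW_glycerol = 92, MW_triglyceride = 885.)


glycerol = oil * conv * (92/885)
= 186.83 * 0.8741 * 92 / 885
= 16.9767 g

16.9767 g


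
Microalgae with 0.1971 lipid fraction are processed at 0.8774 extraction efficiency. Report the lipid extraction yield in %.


Y = lipid_content * extraction_eff * 100
= 0.1971 * 0.8774 * 100
= 17.2936%

17.2936%


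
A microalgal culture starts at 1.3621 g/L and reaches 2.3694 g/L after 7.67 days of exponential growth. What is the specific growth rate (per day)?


mu = ln(X2/X1) / dt
= ln(2.3694/1.3621) / 7.67
= 0.0722 per day

0.0722 per day


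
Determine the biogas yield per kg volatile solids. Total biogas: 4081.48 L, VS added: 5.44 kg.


Y = V / VS
= 4081.48 / 5.44
= 750.2721 L/kg VS

750.2721 L/kg VS


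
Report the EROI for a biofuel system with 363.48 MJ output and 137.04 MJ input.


EROI = E_out / E_in
= 363.48 / 137.04
= 2.6524

2.6524


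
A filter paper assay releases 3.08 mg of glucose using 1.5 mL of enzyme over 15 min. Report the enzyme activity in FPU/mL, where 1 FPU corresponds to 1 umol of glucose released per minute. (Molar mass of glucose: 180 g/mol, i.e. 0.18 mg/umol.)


Activity = glucose_mg / (0.18 mg/umol * V_mL * t_min)
= 3.08 / (0.18 * 1.5 * 15)
= 0.7605 FPU/mL

0.7605 FPU/mL


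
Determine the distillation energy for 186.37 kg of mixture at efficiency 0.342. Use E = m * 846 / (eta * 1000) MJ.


E = m * 846 / (eta * 1000)
= 186.37 * 846 / (0.342 * 1000)
= 461.0205 MJ

461.0205 MJ


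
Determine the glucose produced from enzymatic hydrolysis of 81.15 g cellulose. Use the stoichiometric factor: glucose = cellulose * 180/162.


glucose = cellulose * 180/162
= 81.15 * 180/162
= 90.1667 g

90.1667 g


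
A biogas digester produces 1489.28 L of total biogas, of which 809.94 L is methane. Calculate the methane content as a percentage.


CH4% = V_CH4 / V_total * 100
= 809.94 / 1489.28 * 100
= 54.3847%

54.3847%


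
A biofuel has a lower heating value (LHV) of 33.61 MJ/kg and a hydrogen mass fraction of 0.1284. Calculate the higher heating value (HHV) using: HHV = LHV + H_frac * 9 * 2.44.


HHV = LHV + H_frac * 9 * 2.44
= 33.61 + 0.1284 * 9 * 2.44
= 36.4297 MJ/kg

36.4297 MJ/kg


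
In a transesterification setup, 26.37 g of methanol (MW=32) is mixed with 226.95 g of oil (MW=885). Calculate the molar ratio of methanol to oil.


Molar ratio = n_MeOH / n_oil = (MeOH/32) / (oil/885) = (MeOH * 885) / (32 * oil)
= (26.37 * 885) / (32 * 226.95)
= 3.2135

3.2135


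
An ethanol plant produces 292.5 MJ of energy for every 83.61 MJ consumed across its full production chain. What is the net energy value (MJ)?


NEV = E_out - E_in
= 292.5 - 83.61
= 208.8900 MJ

208.8900 MJ


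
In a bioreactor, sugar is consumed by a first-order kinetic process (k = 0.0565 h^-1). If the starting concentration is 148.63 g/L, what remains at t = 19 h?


S = S0 * exp(-k * t)
S = 148.63 * exp(-0.0565 * 19)
S = 50.8032 g/L

50.8032 g/L


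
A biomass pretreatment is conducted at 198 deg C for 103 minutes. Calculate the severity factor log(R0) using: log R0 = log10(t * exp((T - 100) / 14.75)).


logR0 = log10(t * exp((T - 100) / 14.75))
= log10(103 * exp((198 - 100) / 14.75))
= 4.8983

4.8983


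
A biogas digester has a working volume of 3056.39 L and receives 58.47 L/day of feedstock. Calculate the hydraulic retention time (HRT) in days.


HRT = V / Q
= 3056.39 / 58.47
= 52.2728 days

52.2728 days


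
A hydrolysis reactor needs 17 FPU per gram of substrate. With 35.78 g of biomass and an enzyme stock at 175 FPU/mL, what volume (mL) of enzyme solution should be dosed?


V = dosage * m_sub / activity
V = 17 * 35.78 / 175
V = 3.4758 mL

3.4758 mL


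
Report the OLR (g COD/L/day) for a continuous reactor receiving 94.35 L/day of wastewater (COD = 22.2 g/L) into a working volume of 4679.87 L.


OLR = Q * S / V
= 94.35 * 22.2 / 4679.87
= 0.4476 g/L/day

0.4476 g/L/day


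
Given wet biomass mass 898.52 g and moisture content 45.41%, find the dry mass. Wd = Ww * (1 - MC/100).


Wd = Ww * (1 - MC/100)
= 898.52 * (1 - 45.41/100)
= 490.5021 g

490.5021 g


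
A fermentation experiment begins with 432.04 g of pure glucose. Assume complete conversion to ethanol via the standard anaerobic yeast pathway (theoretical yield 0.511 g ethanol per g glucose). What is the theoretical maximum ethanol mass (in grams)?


Theoretical ethanol yield: m_EtOH = 0.511 * m_glucose
m_EtOH = 0.511 * 432.04 = 220.7724 g

220.7724 g


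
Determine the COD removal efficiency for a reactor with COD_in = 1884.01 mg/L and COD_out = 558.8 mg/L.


eta = (COD_in - COD_out) / COD_in * 100
= (1884.01 - 558.8) / 1884.01 * 100
= 70.3399%

70.3399%


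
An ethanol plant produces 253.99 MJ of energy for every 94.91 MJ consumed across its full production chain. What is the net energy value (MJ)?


NEV = E_out - E_in
= 253.99 - 94.91
= 159.0800 MJ

159.0800 MJ


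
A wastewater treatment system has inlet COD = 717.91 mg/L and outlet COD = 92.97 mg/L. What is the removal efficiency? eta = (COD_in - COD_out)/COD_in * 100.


eta = (COD_in - COD_out) / COD_in * 100
= (717.91 - 92.97) / 717.91 * 100
= 87.0499%

87.0499%


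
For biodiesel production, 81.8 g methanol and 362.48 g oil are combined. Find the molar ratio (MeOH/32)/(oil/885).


Molar ratio = n_MeOH / n_oil = (MeOH/32) / (oil/885) = (MeOH * 885) / (32 * oil)
= (81.8 * 885) / (32 * 362.48)
= 6.2411

6.2411


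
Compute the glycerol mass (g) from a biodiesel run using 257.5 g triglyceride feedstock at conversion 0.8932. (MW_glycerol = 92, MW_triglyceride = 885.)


glycerol = oil * conv * (92/885)
= 257.5 * 0.8932 * 92 / 885
= 23.9095 g

23.9095 g


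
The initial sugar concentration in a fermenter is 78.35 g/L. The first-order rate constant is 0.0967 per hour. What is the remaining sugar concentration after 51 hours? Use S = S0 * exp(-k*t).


S = S0 * exp(-k * t)
S = 78.35 * exp(-0.0967 * 51)
S = 0.5652 g/L

0.5652 g/L


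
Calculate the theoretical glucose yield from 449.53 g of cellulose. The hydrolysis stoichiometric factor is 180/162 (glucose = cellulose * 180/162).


glucose = cellulose * 180/162
= 449.53 * 180/162
= 499.4778 g

499.4778 g


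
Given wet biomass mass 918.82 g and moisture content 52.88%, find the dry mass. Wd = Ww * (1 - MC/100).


Wd = Ww * (1 - MC/100)
= 918.82 * (1 - 52.88/100)
= 432.9480 g

432.9480 g


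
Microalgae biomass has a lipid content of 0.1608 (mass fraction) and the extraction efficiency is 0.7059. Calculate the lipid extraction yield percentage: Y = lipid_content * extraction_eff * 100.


Y = lipid_content * extraction_eff * 100
= 0.1608 * 0.7059 * 100
= 11.3509%

11.3509%


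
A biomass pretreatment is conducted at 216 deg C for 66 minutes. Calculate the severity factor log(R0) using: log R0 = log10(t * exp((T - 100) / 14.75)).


logR0 = log10(t * exp((T - 100) / 14.75))
= log10(66 * exp((216 - 100) / 14.75))
= 5.2350

5.2350


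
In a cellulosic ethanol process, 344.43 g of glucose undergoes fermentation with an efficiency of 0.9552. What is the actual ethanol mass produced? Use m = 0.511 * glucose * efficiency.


Actual ethanol: m = 0.511 * 344.43 * 0.9552
m = 168.1188 g

168.1188 g


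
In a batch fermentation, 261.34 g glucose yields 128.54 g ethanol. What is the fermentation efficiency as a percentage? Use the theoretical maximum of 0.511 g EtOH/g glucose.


Fermentation efficiency = (actual / (0.511 * glucose)) * 100
= (128.54 / (0.511 * 261.34)) * 100
= 96.2524%

96.2524%


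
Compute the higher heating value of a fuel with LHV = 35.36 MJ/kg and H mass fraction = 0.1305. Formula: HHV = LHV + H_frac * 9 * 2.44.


HHV = LHV + H_frac * 9 * 2.44
= 35.36 + 0.1305 * 9 * 2.44
= 38.2258 MJ/kg

38.2258 MJ/kg


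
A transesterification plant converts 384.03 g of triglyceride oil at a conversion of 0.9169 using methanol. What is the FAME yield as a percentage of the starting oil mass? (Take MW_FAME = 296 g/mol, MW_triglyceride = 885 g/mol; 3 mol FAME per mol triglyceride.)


m_FAME = oil * conv * (3 * 296 / 885) = oil * conv * (888/885)
= 384.03 * 0.9169 * 888 / 885
= 353.3107 g
Y = m_FAME / oil * 100 = conv * (888/885) * 100
= 0.9169 * 888 / 885 * 100
= 92.00%

92.00%


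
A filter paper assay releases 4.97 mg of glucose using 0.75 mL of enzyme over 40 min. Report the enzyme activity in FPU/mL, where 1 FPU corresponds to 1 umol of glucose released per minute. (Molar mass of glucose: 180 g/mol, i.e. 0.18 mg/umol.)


Activity = glucose_mg / (0.18 mg/umol * V_mL * t_min)
= 4.97 / (0.18 * 0.75 * 40)
= 0.9204 FPU/mL

0.9204 FPU/mL


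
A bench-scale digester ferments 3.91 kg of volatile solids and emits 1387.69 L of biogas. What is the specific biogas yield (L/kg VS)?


Y = V / VS
= 1387.69 / 3.91
= 354.9079 L/kg VS

354.9079 L/kg VS


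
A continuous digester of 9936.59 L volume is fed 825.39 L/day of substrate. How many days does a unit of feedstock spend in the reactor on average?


HRT = V / Q
= 9936.59 / 825.39
= 12.0387 days

12.0387 days


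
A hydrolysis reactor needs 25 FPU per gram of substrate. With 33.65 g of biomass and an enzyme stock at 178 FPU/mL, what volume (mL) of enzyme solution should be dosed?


V = dosage * m_sub / activity
V = 25 * 33.65 / 178
V = 4.7261 mL

4.7261 mL


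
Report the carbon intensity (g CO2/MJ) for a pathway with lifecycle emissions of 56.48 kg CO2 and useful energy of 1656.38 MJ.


CI = CO2 * 1000 / E
= 56.48 * 1000 / 1656.38
= 34.0985 g CO2/MJ

34.0985 g CO2/MJ


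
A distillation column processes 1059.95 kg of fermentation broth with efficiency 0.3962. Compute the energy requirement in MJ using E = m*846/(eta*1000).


E = m * 846 / (eta * 1000)
= 1059.95 * 846 / (0.3962 * 1000)
= 2263.2956 MJ

2263.2956 MJ


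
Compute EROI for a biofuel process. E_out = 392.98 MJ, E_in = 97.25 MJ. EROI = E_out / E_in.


EROI = E_out / E_in
= 392.98 / 97.25
= 4.0409

4.0409


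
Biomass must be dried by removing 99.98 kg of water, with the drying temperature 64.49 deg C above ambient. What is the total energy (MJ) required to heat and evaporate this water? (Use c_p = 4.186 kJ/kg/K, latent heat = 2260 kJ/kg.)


E = m_water * (4.186 * dT + 2260) / 1000
= 99.98 * (4.186 * 64.49 + 2260) / 1000
= 252.9449 MJ

252.9449 MJ


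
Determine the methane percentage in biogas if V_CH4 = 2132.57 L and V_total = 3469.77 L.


CH4% = V_CH4 / V_total * 100
= 2132.57 / 3469.77 * 100
= 61.4614%

61.4614%


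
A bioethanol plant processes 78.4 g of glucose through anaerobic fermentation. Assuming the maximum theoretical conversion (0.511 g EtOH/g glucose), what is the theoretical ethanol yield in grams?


Theoretical ethanol yield: m_EtOH = 0.511 * m_glucose
m_EtOH = 0.511 * 78.4 = 40.0624 g

40.0624 g


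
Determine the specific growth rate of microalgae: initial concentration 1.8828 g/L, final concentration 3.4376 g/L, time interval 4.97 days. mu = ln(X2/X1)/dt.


mu = ln(X2/X1) / dt
= ln(3.4376/1.8828) / 4.97
= 0.1211 per day

0.1211 per day


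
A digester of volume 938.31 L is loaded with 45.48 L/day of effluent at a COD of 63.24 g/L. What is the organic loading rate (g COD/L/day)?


OLR = Q * S / V
= 45.48 * 63.24 / 938.31
= 3.0653 g/L/day

3.0653 g/L/day


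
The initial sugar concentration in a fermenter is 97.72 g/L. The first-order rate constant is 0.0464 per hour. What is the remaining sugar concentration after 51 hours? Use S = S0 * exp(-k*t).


S = S0 * exp(-k * t)
S = 97.72 * exp(-0.0464 * 51)
S = 9.1679 g/L

9.1679 g/L


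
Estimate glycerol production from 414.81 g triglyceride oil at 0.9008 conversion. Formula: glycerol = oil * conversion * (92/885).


glycerol = oil * conv * (92/885)
= 414.81 * 0.9008 * 92 / 885
= 38.8438 g

38.8438 g


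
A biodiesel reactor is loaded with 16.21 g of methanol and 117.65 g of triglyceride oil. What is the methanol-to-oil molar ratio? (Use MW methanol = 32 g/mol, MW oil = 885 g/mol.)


Molar ratio = n_MeOH / n_oil = (MeOH/32) / (oil/885) = (MeOH * 885) / (32 * oil)
= (16.21 * 885) / (32 * 117.65)
= 3.8105

3.8105


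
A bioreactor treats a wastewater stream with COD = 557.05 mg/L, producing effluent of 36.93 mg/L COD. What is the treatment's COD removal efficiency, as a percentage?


eta = (COD_in - COD_out) / COD_in * 100
= (557.05 - 36.93) / 557.05 * 100
= 93.3704%

93.3704%


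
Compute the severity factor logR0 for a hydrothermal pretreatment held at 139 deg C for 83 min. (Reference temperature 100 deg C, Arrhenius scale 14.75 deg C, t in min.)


logR0 = log10(t * exp((T - 100) / 14.75))
= log10(83 * exp((139 - 100) / 14.75))
= 3.0674

3.0674


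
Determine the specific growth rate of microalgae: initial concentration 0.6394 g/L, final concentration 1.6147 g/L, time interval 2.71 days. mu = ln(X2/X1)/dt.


mu = ln(X2/X1) / dt
= ln(1.6147/0.6394) / 2.71
= 0.3418 per day

0.3418 per day


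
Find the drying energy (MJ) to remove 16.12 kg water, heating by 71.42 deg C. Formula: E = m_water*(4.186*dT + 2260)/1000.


E = m_water * (4.186 * dT + 2260) / 1000
= 16.12 * (4.186 * 71.42 + 2260) / 1000
= 41.2505 MJ

41.2505 MJ


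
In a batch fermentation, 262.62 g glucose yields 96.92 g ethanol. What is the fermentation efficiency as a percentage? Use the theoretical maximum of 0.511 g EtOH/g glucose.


Fermentation efficiency = (actual / (0.511 * glucose)) * 100
= (96.92 / (0.511 * 262.62)) * 100
= 72.2212%

72.2212%


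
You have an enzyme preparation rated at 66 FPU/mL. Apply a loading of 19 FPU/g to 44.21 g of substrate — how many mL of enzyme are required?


V = dosage * m_sub / activity
V = 19 * 44.21 / 66
V = 12.7271 mL

12.7271 mL


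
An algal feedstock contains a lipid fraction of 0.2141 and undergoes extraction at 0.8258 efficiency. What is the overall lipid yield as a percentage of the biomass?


Y = lipid_content * extraction_eff * 100
= 0.2141 * 0.8258 * 100
= 17.6804%

17.6804%


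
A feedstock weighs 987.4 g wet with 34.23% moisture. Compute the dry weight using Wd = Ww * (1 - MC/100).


Wd = Ww * (1 - MC/100)
= 987.4 * (1 - 34.23/100)
= 649.4130 g

649.4130 g


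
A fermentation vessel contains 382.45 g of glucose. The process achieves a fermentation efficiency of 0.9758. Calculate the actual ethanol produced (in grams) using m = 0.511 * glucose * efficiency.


Actual ethanol: m = 0.511 * 382.45 * 0.9758
m = 190.7025 g

190.7025 g


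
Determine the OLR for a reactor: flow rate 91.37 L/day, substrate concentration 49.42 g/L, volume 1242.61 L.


OLR = Q * S / V
= 91.37 * 49.42 / 1242.61
= 3.6339 g/L/day

3.6339 g/L/day


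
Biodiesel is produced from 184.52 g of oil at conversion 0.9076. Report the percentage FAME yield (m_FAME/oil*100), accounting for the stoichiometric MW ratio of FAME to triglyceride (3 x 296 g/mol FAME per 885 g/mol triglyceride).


m_FAME = oil * conv * (3 * 296 / 885) = oil * conv * (888/885)
= 184.52 * 0.9076 * 888 / 885
= 168.0380 g
Y = m_FAME / oil * 100 = conv * (888/885) * 100
= 0.9076 * 888 / 885 * 100
= 91.07%

91.07%


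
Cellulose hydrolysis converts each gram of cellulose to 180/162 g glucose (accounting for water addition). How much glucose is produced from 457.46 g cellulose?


glucose = cellulose * 180/162
= 457.46 * 180/162
= 508.2889 g

508.2889 g


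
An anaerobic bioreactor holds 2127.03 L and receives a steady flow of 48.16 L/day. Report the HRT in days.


HRT = V / Q
= 2127.03 / 48.16
= 44.1659 days

44.1659 days


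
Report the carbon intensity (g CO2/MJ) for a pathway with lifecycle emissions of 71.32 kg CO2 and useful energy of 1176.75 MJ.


CI = CO2 * 1000 / E
= 71.32 * 1000 / 1176.75
= 60.6076 g CO2/MJ

60.6076 g CO2/MJ


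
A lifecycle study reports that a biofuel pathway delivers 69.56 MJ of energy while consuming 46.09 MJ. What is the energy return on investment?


EROI = E_out / E_in
= 69.56 / 46.09
= 1.5092

1.5092


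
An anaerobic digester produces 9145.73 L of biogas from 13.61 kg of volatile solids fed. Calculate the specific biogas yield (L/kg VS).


Y = V / VS
= 9145.73 / 13.61
= 671.9860 L/kg VS

671.9860 L/kg VS


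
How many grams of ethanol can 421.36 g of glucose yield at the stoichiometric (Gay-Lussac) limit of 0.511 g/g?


Theoretical ethanol yield: m_EtOH = 0.511 * m_glucose
m_EtOH = 0.511 * 421.36 = 215.3150 g

215.3150 g


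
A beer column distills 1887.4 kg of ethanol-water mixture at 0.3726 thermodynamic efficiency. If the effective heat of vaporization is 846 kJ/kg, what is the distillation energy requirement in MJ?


E = m * 846 / (eta * 1000)
= 1887.4 * 846 / (0.3726 * 1000)
= 4285.4010 MJ

4285.4010 MJ


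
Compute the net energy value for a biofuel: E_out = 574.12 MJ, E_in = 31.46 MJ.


NEV = E_out - E_in
= 574.12 - 31.46
= 542.6600 MJ

542.6600 MJ


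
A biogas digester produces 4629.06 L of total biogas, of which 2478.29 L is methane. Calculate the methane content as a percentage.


CH4% = V_CH4 / V_total * 100
= 2478.29 / 4629.06 * 100
= 53.5377%

53.5377%


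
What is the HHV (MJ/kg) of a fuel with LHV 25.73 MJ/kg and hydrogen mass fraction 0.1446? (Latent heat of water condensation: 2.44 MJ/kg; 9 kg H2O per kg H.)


HHV = LHV + H_frac * 9 * 2.44
= 25.73 + 0.1446 * 9 * 2.44
= 28.9054 MJ/kg

28.9054 MJ/kg


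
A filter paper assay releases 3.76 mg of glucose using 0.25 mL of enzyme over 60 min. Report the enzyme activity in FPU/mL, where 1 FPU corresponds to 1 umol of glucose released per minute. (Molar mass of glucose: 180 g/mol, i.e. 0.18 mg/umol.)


Activity = glucose_mg / (0.18 mg/umol * V_mL * t_min)
= 3.76 / (0.18 * 0.25 * 60)
= 1.3926 FPU/mL

1.3926 FPU/mL


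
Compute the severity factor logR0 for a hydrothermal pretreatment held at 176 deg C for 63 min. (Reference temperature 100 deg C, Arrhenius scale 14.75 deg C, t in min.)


logR0 = log10(t * exp((T - 100) / 14.75))
= log10(63 * exp((176 - 100) / 14.75))
= 4.0371

4.0371


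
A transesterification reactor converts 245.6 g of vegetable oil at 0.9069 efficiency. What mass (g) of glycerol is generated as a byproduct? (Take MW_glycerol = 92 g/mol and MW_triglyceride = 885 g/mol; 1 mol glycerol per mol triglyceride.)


glycerol = oil * conv * (92/885)
= 245.6 * 0.9069 * 92 / 885
= 23.1543 g

23.1543 g
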